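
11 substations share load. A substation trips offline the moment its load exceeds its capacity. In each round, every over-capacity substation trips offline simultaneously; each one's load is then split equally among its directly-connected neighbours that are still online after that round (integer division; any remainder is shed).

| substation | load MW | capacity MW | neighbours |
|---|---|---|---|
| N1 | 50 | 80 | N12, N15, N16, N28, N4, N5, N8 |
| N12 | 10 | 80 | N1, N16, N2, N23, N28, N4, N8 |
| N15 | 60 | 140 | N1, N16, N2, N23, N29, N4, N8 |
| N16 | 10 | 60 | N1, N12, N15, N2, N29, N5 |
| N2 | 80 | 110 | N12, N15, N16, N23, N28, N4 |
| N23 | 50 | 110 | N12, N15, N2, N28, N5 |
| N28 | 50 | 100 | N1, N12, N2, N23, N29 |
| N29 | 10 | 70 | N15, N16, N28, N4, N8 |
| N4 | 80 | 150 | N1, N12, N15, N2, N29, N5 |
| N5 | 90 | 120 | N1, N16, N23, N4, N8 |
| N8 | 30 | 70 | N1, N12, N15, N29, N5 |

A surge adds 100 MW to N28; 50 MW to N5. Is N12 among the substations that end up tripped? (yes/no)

yes

Round 1 — N28 at 150 > 100; N5 at 140 > 120. N28, N5 trip offline.
  N28 sheds 150 MW to N1, N12, N2, N23, N29: 30 each.
    N1: 50+30 = 80 ≤ 80
    N12: 10+30 = 40 ≤ 80
    N2: 80+30 = 110 ≤ 110
    N23: 50+30 = 80 ≤ 110
    N29: 10+30 = 40 ≤ 70
  N5 sheds 140 MW to N1, N16, N23, N4, N8: 28 each.
    N1: 80+28 = 108 > 80
    N16: 10+28 = 38 ≤ 60
    N23: 80+28 = 108 ≤ 110
    N4: 80+28 = 108 ≤ 150
    N8: 30+28 = 58 ≤ 70
Round 2 — N1 trips offline.
  N1 sheds 108 MW to N12, N15, N16, N4, N8: 21 each (3 lost).
    N12: 40+21 = 61 ≤ 80
    N15: 60+21 = 81 ≤ 140
    N16: 38+21 = 59 ≤ 60
    N4: 108+21 = 129 ≤ 150
    N8: 58+21 = 79 > 70
Round 3 — N8 trips offline.
  N8 sheds 79 MW to N12, N15, N29: 26 each (1 lost).
    N12: 61+26 = 87 > 80
    N15: 81+26 = 107 ≤ 140
    N29: 40+26 = 66 ≤ 70
Round 4 — N12 trips offline.
  N12 sheds 87 MW to N16, N2, N23, N4: 21 each (3 lost).
    N16: 59+21 = 80 > 60
    N2: 110+21 = 131 > 110
    N23: 108+21 = 129 > 110
    N4: 129+21 = 150 ≤ 150
Round 5 — N16, N2, N23 trip offline.
  N16 sheds 80 MW to N15, N29: 40 each.
    N15: 107+40 = 147 > 140
    N29: 66+40 = 106 > 70
  N2 sheds 131 MW to N15, N4: 65 each (1 lost).
    N15: 147+65 = 212 > 140
    N4: 150+65 = 215 > 150
  N23 sheds 129 MW to N15: 129 each.
    N15: 212+129 = 341 > 140
Round 6 — N15, N29, N4 trip offline.
  N15 sheds 341 MW: no online neighbours, lost.
  N29 sheds 106 MW: no online neighbours, lost.
  N4 sheds 215 MW: no online neighbours, lost.
No further trips.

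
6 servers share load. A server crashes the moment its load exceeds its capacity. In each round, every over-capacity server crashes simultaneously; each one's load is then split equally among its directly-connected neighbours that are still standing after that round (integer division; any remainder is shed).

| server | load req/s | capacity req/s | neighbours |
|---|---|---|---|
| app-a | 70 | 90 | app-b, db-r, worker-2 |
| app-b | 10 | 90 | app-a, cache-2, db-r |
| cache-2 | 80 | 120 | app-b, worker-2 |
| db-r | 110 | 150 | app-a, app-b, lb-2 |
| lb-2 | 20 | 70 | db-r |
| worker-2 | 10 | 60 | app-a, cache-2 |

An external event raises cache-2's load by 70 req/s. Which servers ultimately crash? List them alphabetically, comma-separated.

Round 1 — cache-2 at 150 > 120. cache-2 crashes.
  cache-2 sheds 150 req/s to app-b, worker-2: 75 each.
    app-b: 10+75 = 85 ≤ 90
    worker-2: 10+75 = 85 > 60
Round 2 — worker-2 crashes.
  worker-2 sheds 85 req/s to app-a: 85 each.
    app-a: 70+85 = 155 > 90
Round 3 — app-a crashes.
  app-a sheds 155 req/s to app-b, db-r: 77 each (1 lost).
    app-b: 85+77 = 162 > 90
    db-r: 110+77 = 187 > 150
Round 4 — app-b, db-r crash.
  app-b sheds 162 req/s: no online neighbours, lost.
  db-r sheds 187 req/s to lb-2: 187 each.
    lb-2: 20+187 = 207 > 70
Round 5 — lb-2 crashes.
  lb-2 sheds 207 req/s: no online neighbours, lost.
No further crashes.

app-a, app-b, cache-2, db-r, lb-2, worker-2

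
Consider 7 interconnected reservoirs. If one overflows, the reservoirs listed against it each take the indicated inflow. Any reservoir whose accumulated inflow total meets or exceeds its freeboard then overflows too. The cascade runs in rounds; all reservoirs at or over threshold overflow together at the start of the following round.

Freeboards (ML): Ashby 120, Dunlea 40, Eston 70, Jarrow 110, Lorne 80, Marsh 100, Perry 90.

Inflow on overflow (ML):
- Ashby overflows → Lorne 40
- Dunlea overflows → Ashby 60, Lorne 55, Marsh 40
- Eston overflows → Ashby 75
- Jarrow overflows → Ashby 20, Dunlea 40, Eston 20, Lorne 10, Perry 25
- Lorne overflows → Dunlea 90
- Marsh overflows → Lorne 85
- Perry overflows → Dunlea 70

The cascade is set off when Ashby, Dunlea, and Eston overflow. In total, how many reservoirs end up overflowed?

4

Round 1 — Ashby, Dunlea, Eston overflow (initial).
  Lorne: +40+55 → 95 ≥ 80
  Marsh: +40 → 40 < 100
Round 2 — Lorne overflows.
No further overflows.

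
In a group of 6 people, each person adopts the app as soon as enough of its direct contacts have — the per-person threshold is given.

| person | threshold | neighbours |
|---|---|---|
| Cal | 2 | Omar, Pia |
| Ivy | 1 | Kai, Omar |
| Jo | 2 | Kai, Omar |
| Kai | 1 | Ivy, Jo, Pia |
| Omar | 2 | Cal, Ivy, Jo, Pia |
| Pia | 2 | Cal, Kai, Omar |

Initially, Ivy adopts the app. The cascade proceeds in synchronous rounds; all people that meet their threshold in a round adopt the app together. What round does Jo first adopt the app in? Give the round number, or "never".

never

Round 1 — Ivy adopts the app (initial).
Round 2 — checking thresholds:
  Kai: 1 of 3 neighbours ≥ 1, adopts the app.
  Omar: 1 of 4 neighbours < 2, not yet.
Round 3 — no new adoptions; cascade stops.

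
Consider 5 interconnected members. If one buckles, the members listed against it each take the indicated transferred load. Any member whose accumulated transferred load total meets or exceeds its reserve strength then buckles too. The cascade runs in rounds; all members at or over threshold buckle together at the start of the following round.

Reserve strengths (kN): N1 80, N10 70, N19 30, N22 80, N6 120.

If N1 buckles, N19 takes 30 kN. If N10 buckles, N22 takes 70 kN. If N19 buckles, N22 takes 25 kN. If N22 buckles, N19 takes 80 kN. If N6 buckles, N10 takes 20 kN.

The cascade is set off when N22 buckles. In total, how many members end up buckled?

Round 1 — N22 buckles (initial).
  N19: +80 → 80 ≥ 30
Round 2 — N19 buckles.
No further bucklings.

2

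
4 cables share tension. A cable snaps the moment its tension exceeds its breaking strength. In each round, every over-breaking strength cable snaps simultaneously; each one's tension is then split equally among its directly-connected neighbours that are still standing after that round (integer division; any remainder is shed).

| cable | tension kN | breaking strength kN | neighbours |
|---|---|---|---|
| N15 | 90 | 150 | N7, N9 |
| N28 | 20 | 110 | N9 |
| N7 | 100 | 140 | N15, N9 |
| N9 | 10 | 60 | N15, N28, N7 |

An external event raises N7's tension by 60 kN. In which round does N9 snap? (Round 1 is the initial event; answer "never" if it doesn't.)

Round 1 — N7 at 160 > 140. N7 snaps.
  N7 sheds 160 kN to N15, N9: 80 each.
    N15: 90+80 = 170 > 150
    N9: 10+80 = 90 > 60
Round 2 — N15, N9 snap.
  N15 sheds 170 kN: no online neighbours, lost.
  N9 sheds 90 kN to N28: 90 each.
    N28: 20+90 = 110 ≤ 110
No further breaks.

2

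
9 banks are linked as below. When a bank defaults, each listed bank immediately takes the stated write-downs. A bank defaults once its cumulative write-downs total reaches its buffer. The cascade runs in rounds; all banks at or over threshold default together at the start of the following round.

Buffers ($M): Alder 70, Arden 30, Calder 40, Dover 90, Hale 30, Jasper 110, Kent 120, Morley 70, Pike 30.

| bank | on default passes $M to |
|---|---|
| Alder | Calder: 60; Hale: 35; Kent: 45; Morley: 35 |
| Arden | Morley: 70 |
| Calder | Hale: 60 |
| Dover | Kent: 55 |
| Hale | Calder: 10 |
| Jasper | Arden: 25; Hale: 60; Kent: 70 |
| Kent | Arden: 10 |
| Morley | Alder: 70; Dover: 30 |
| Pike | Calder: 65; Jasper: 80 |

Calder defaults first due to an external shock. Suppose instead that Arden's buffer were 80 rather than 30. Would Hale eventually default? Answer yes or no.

yes

With Arden's buffer at 80:
Round 1 — Calder defaults (initial).
  Hale: +60 → 60 ≥ 30
Round 2 — Hale defaults.
No further defaults.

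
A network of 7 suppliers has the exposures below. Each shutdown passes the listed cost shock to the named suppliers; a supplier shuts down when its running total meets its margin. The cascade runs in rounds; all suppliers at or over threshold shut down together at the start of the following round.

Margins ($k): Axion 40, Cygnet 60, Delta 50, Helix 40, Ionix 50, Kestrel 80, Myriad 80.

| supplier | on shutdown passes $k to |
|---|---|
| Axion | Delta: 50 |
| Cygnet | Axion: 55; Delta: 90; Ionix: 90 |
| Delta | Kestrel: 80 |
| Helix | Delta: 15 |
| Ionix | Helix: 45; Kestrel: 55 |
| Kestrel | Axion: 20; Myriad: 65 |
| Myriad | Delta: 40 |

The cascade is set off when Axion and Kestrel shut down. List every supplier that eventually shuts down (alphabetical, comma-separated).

Round 1 — Axion, Kestrel shut down (initial).
  Delta: +50 → 50 ≥ 50
  Myriad: +65 → 65 < 80
Round 2 — Delta shuts down.
No further shutdowns.

Axion, Delta, Kestrel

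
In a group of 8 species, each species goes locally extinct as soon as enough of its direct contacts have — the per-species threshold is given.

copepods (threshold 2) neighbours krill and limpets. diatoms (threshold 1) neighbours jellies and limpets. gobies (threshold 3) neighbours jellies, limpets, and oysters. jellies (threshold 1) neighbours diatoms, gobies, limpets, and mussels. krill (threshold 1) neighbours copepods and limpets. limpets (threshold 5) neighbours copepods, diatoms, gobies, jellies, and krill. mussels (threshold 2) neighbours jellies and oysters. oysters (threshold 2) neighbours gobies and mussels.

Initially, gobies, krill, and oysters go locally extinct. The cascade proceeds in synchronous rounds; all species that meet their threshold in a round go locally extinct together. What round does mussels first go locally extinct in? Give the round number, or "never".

Round 1 — gobies, krill, oysters go locally extinct (initial).
Round 2 — checking thresholds:
  copepods: 1 of 2 neighbours < 2, below threshold.
  jellies: 1 of 4 neighbours ≥ 1, goes locally extinct.
  limpets: 2 of 5 neighbours < 5, below threshold.
  mussels: 1 of 2 neighbours < 2, below threshold.
Round 3 — checking thresholds:
  copepods: 1 of 2 neighbours < 2, below threshold.
  diatoms: 1 of 2 neighbours ≥ 1, goes locally extinct.
  limpets: 3 of 5 neighbours < 5, below threshold.
  mussels: 2 of 2 neighbours ≥ 2, goes locally extinct.
Round 4 — no new extinctions; cascade stops.

3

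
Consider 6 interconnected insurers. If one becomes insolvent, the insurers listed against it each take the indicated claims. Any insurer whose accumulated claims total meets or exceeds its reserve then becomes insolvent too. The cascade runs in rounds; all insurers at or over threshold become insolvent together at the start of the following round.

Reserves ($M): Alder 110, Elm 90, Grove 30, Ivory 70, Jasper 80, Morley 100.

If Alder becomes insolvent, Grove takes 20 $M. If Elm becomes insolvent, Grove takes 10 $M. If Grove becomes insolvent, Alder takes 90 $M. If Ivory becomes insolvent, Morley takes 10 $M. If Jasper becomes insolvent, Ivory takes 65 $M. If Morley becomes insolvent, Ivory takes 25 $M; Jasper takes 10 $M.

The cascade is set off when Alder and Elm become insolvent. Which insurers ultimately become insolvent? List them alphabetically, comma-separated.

Alder, Elm, Grove

Round 1 — Alder, Elm become insolvent (initial).
  Grove: +20+10 → 30 ≥ 30
Round 2 — Grove becomes insolvent.
No further insolvencies.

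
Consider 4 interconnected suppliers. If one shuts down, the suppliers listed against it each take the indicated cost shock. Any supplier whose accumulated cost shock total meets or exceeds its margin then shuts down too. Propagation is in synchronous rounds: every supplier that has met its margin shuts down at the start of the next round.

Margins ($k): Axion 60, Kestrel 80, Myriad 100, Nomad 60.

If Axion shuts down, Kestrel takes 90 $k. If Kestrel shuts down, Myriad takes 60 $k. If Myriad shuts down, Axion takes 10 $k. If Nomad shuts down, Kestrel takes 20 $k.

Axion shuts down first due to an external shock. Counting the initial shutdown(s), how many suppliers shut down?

2

Round 1 — Axion shuts down (initial).
  Kestrel: +90 → 90 ≥ 80
Round 2 — Kestrel shuts down.
  Myriad: +60 → 60 < 100
No further shutdowns.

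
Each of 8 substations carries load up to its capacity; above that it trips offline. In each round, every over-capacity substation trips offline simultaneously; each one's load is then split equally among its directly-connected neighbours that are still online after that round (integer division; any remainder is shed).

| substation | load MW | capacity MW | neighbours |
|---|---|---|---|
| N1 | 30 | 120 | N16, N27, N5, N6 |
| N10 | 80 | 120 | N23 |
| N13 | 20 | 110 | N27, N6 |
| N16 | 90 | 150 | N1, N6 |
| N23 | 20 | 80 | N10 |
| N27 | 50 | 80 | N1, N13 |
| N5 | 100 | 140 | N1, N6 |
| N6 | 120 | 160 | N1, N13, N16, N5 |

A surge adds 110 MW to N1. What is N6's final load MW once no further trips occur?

Round 1 — N1 at 140 > 120. N1 trips offline.
  N1 sheds 140 MW to N16, N27, N5, N6: 35 each.
    N16: 90+35 = 125 ≤ 150
    N27: 50+35 = 85 > 80
    N5: 100+35 = 135 ≤ 140
    N6: 120+35 = 155 ≤ 160
Round 2 — N27 trips offline.
  N27 sheds 85 MW to N13: 85 each.
    N13: 20+85 = 105 ≤ 110
No further trips.

155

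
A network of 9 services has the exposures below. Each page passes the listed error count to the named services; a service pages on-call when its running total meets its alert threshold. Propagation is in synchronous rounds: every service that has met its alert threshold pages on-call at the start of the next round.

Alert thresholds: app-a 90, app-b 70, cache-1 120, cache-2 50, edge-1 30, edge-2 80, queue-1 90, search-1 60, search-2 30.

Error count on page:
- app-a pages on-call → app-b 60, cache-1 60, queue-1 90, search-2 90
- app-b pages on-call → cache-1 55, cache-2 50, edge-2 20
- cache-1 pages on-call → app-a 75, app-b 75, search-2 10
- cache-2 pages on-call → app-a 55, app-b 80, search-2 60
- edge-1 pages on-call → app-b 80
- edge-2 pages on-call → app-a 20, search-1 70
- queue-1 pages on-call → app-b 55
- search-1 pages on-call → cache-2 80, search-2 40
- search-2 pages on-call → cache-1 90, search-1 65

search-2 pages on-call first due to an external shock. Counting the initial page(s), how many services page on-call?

Round 1 — search-2 pages on-call (initial).
  cache-1: +90 → 90 < 120
  search-1: +65 → 65 ≥ 60
Round 2 — search-1 pages on-call.
  cache-2: +80 → 80 ≥ 50
Round 3 — cache-2 pages on-call.
  app-a: +55 → 55 < 90
  app-b: +80 → 80 ≥ 70
Round 4 — app-b pages on-call.
  cache-1: +55 → 145 ≥ 120
  edge-2: +20 → 20 < 80
Round 5 — cache-1 pages on-call.
  app-a: +75 → 130 ≥ 90
Round 6 — app-a pages on-call.
  queue-1: +90 → 90 ≥ 90
Round 7 — queue-1 pages on-call.
No further pages.

7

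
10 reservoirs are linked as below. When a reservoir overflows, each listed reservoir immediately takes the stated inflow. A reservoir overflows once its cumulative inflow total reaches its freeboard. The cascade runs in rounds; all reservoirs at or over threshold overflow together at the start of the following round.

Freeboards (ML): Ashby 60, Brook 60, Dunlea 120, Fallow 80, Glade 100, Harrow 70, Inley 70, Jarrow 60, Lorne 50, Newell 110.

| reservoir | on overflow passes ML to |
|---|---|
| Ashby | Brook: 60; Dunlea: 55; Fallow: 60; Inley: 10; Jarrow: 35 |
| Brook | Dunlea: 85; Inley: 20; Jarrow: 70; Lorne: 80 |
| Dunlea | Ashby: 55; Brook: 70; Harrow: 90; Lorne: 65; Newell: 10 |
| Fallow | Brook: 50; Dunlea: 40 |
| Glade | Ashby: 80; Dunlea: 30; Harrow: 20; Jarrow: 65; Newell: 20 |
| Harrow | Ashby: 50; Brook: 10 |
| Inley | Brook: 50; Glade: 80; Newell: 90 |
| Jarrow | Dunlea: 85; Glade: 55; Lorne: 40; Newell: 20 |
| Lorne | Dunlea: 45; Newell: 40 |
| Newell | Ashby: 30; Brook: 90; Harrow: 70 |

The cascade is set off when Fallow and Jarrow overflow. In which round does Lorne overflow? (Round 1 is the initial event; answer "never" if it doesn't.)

3

Round 1 — Fallow, Jarrow overflow (initial).
  Brook: +50 → 50 < 60
  Dunlea: +40+85 → 125 ≥ 120
  Glade: +55 → 55 < 100
  Lorne: +40 → 40 < 50
  Newell: +20 → 20 < 110
Round 2 — Dunlea overflows.
  Ashby: +55 → 55 < 60
  Brook: +70 → 120 ≥ 60
  Harrow: +90 → 90 ≥ 70
  Lorne: +65 → 105 ≥ 50
  Newell: +10 → 30 < 110
Round 3 — Brook, Harrow, Lorne overflow.
  Ashby: +50 → 105 ≥ 60
  Inley: +20 → 20 < 70
  Newell: +40 → 70 < 110
Round 4 — Ashby overflows.
  Inley: +10 → 30 < 70
No further overflows.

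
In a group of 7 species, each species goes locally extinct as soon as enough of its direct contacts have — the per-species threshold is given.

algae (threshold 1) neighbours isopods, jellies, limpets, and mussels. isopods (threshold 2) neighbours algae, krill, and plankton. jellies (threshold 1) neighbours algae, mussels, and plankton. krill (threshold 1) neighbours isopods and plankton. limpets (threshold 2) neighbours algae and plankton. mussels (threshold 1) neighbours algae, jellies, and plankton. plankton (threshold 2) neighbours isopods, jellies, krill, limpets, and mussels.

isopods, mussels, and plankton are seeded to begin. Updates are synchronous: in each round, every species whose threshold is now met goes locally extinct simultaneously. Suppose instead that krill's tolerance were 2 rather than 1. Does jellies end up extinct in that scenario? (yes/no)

yes

With krill's tolerance at 2:
Round 1 — isopods, mussels, plankton go locally extinct (initial).
Round 2 — checking thresholds:
  algae: 2 of 4 neighbours ≥ 1, goes locally extinct.
  jellies: 2 of 3 neighbours ≥ 1, goes locally extinct.
  krill: 2 of 2 neighbours ≥ 2, goes locally extinct.
  limpets: 1 of 2 neighbours < 2, not yet.
Round 3 — checking thresholds:
  limpets: 2 of 2 neighbours ≥ 2, goes locally extinct.
Round 4 — no new extinctions; cascade stops.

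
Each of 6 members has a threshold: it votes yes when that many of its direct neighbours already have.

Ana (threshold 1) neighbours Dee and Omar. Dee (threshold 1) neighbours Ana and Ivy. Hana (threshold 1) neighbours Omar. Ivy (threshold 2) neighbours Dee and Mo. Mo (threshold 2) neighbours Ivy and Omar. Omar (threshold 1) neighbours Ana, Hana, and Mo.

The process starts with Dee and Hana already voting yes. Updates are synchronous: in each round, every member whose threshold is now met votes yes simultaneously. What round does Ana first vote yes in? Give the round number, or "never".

Round 1 — Dee, Hana vote yes (initial).
Round 2 — checking thresholds:
  Ana: 1 of 2 neighbours ≥ 1, votes yes.
  Ivy: 1 of 2 neighbours < 2, holds.
  Omar: 1 of 3 neighbours ≥ 1, votes yes.
Round 3 — no new yes votes; cascade stops.

2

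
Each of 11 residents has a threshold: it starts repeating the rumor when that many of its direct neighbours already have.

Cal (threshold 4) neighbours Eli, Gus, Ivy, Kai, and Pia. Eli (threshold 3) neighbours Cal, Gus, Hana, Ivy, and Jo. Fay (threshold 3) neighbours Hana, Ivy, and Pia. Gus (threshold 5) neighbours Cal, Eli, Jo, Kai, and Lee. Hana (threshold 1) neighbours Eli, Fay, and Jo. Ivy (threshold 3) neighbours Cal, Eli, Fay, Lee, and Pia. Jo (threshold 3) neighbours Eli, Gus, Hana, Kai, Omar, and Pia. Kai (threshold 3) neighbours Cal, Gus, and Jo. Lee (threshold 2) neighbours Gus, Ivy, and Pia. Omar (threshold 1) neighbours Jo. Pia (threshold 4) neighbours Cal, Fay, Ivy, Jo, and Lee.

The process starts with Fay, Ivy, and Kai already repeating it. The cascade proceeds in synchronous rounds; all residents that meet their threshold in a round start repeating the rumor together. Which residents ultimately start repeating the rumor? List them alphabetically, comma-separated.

Round 1 — Fay, Ivy, Kai start repeating the rumor (initial).
Round 2 — checking thresholds:
  Cal: 2 of 5 neighbours < 4, below threshold.
  Eli: 1 of 5 neighbours < 3, below threshold.
  Gus: 1 of 5 neighbours < 5, below threshold.
  Hana: 1 of 3 neighbours ≥ 1, starts repeating the rumor.
  Jo: 1 of 6 neighbours < 3, below threshold.
  Lee: 1 of 3 neighbours < 2, below threshold.
  Pia: 2 of 5 neighbours < 4, below threshold.
Round 3 — no new spreads; cascade stops.

Fay, Hana, Ivy, Kai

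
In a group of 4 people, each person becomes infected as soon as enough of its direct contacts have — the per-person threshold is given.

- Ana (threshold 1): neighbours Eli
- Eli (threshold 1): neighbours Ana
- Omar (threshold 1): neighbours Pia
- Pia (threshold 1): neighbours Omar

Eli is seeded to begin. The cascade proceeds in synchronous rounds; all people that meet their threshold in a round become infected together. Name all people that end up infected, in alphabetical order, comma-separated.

Ana, Eli

Round 1 — Eli becomes infected (initial).
Round 2 — checking thresholds:
  Ana: 1 of 1 neighbours ≥ 1, becomes infected.
Round 3 — no new infections; cascade stops.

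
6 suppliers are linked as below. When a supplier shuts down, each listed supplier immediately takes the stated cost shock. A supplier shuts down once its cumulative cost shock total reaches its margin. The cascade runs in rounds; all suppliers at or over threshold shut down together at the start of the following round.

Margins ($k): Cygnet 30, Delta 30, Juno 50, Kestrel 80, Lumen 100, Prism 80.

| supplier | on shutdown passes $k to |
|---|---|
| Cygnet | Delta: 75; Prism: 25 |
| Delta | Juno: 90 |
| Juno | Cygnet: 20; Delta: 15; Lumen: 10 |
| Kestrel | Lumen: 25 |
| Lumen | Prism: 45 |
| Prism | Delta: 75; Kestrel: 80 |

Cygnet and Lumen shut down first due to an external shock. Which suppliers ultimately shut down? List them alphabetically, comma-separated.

Round 1 — Cygnet, Lumen shut down (initial).
  Delta: +75 → 75 ≥ 30
  Prism: +25+45 → 70 < 80
Round 2 — Delta shuts down.
  Juno: +90 → 90 ≥ 50
Round 3 — Juno shuts down.
No further shutdowns.

Cygnet, Delta, Juno, Lumen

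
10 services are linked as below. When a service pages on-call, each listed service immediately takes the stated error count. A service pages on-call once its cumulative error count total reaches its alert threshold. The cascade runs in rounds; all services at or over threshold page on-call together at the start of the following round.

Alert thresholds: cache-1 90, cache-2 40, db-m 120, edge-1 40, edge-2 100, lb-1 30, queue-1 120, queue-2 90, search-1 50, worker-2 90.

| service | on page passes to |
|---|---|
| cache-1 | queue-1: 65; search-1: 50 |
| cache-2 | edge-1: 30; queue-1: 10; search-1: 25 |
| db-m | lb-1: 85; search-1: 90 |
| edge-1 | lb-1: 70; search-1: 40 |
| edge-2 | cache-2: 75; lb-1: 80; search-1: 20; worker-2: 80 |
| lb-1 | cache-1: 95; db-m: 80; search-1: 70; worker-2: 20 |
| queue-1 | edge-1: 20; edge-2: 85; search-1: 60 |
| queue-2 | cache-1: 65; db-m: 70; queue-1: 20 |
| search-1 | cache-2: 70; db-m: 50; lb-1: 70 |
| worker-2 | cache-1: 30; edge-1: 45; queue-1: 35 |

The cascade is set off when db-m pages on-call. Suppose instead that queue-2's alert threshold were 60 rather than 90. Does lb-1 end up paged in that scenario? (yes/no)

With queue-2's alert threshold at 60:
Round 1 — db-m pages on-call (initial).
  lb-1: +85 → 85 ≥ 30
  search-1: +90 → 90 ≥ 50
Round 2 — lb-1, search-1 page on-call.
  cache-1: +95 → 95 ≥ 90
  cache-2: +70 → 70 ≥ 40
  worker-2: +20 → 20 < 90
Round 3 — cache-1, cache-2 page on-call.
  edge-1: +30 → 30 < 40
  queue-1: +65+10 → 75 < 120
No further pages.

yes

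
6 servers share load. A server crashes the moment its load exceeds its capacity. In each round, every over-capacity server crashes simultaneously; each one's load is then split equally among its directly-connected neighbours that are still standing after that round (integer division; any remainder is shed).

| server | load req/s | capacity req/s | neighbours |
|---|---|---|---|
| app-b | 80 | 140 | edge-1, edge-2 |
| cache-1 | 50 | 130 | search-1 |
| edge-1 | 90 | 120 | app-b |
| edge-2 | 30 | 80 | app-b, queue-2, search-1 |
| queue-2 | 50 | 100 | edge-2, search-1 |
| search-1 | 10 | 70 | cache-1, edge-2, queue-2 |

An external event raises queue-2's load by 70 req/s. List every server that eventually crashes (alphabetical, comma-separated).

cache-1, edge-2, queue-2, search-1

Round 1 — queue-2 at 120 > 100. queue-2 crashes.
  queue-2 sheds 120 req/s to edge-2, search-1: 60 each.
    edge-2: 30+60 = 90 > 80
    search-1: 10+60 = 70 ≤ 70
Round 2 — edge-2 crashes.
  edge-2 sheds 90 req/s to app-b, search-1: 45 each.
    app-b: 80+45 = 125 ≤ 140
    search-1: 70+45 = 115 > 70
Round 3 — search-1 crashes.
  search-1 sheds 115 req/s to cache-1: 115 each.
    cache-1: 50+115 = 165 > 130
Round 4 — cache-1 crashes.
  cache-1 sheds 165 req/s: no online neighbours, lost.
No further crashes.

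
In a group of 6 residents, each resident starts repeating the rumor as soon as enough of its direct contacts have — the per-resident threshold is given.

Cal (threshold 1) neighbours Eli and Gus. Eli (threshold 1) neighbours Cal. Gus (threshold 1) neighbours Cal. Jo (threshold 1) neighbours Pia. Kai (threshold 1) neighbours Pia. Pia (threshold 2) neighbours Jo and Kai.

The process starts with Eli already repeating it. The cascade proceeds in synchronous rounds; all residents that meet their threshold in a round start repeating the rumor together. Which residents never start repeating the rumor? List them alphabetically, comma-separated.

Round 1 — Eli starts repeating the rumor (initial).
Round 2 — checking thresholds:
  Cal: 1 of 2 neighbours ≥ 1, starts repeating the rumor.
Round 3 — checking thresholds:
  Gus: 1 of 1 neighbours ≥ 1, starts repeating the rumor.
Round 4 — no new spreads; cascade stops.

Jo, Kai, Pia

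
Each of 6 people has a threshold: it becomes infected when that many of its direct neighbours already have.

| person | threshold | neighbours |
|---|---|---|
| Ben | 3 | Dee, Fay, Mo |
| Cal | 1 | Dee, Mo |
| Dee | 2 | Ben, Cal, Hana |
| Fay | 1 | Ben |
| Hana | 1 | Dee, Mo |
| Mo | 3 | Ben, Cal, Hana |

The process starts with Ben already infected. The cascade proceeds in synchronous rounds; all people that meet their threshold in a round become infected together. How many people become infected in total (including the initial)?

Round 1 — Ben becomes infected (initial).
Round 2 — checking thresholds:
  Dee: 1 of 3 neighbours < 2, below threshold.
  Fay: 1 of 1 neighbours ≥ 1, becomes infected.
  Mo: 1 of 3 neighbours < 3, below threshold.
Round 3 — no new infections; cascade stops.

2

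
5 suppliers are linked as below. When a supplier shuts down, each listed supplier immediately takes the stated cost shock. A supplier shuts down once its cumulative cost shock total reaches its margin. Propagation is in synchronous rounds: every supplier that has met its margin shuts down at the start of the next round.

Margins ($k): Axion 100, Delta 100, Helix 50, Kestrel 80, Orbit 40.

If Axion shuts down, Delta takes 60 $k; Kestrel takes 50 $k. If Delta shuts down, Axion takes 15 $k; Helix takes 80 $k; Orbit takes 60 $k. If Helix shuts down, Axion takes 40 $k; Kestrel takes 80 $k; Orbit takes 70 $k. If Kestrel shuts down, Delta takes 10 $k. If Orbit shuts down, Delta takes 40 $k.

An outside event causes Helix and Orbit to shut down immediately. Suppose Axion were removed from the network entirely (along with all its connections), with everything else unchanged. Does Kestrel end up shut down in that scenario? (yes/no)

With Axion removed:
Round 1 — Helix, Orbit shut down (initial).
  Delta: +40 → 40 < 100
  Kestrel: +80 → 80 ≥ 80
Round 2 — Kestrel shuts down.
  Delta: +10 → 50 < 100
No further shutdowns.

yes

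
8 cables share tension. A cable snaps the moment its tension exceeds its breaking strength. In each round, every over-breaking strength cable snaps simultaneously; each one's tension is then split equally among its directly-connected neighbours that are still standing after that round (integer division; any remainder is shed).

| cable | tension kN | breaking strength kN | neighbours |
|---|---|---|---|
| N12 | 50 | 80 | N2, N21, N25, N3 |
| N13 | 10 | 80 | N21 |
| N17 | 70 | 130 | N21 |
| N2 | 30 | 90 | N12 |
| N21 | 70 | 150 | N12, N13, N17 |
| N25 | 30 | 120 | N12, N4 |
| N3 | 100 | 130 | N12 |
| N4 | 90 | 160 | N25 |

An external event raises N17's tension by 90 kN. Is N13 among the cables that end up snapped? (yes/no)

yes

Round 1 — N17 at 160 > 130. N17 snaps.
  N17 sheds 160 kN to N21: 160 each.
    N21: 70+160 = 230 > 150
Round 2 — N21 snaps.
  N21 sheds 230 kN to N12, N13: 115 each.
    N12: 50+115 = 165 > 80
    N13: 10+115 = 125 > 80
Round 3 — N12, N13 snap.
  N12 sheds 165 kN to N2, N25, N3: 55 each.
    N2: 30+55 = 85 ≤ 90
    N25: 30+55 = 85 ≤ 120
    N3: 100+55 = 155 > 130
  N13 sheds 125 kN: no online neighbours, lost.
Round 4 — N3 snaps.
  N3 sheds 155 kN: no online neighbours, lost.
No further breaks.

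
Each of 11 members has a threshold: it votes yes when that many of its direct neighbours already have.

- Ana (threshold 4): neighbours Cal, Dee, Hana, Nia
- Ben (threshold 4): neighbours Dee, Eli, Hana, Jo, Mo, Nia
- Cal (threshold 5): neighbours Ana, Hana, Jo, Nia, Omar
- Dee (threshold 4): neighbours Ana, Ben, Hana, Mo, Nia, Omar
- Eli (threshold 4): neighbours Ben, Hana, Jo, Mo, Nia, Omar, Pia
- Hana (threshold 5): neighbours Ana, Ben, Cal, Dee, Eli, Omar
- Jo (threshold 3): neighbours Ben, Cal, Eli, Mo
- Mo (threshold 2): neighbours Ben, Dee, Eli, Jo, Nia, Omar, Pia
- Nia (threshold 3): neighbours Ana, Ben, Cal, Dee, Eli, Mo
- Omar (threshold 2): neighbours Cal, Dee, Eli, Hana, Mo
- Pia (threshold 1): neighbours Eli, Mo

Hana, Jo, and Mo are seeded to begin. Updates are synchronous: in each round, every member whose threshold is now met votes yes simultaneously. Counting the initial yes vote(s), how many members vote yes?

Round 1 — Hana, Jo, Mo vote yes (initial).
Round 2 — checking thresholds:
  Ana: 1 of 4 neighbours < 4, not yet.
  Ben: 3 of 6 neighbours < 4, not yet.
  Cal: 2 of 5 neighbours < 5, not yet.
  Dee: 2 of 6 neighbours < 4, not yet.
  Eli: 3 of 7 neighbours < 4, not yet.
  Nia: 1 of 6 neighbours < 3, not yet.
  Omar: 2 of 5 neighbours ≥ 2, votes yes.
  Pia: 1 of 2 neighbours ≥ 1, votes yes.
Round 3 — checking thresholds:
  Ana: 1 of 4 neighbours < 4, not yet.
  Ben: 3 of 6 neighbours < 4, not yet.
  Cal: 3 of 5 neighbours < 5, not yet.
  Dee: 3 of 6 neighbours < 4, not yet.
  Eli: 5 of 7 neighbours ≥ 4, votes yes.
  Nia: 1 of 6 neighbours < 3, not yet.
Round 4 — checking thresholds:
  Ana: 1 of 4 neighbours < 4, not yet.
  Ben: 4 of 6 neighbours ≥ 4, votes yes.
  Cal: 3 of 5 neighbours < 5, not yet.
  Dee: 3 of 6 neighbours < 4, not yet.
  Nia: 2 of 6 neighbours < 3, not yet.
Round 5 — checking thresholds:
  Ana: 1 of 4 neighbours < 4, not yet.
  Cal: 3 of 5 neighbours < 5, not yet.
  Dee: 4 of 6 neighbours ≥ 4, votes yes.
  Nia: 3 of 6 neighbours ≥ 3, votes yes.
Round 6 — no new yes votes; cascade stops.

9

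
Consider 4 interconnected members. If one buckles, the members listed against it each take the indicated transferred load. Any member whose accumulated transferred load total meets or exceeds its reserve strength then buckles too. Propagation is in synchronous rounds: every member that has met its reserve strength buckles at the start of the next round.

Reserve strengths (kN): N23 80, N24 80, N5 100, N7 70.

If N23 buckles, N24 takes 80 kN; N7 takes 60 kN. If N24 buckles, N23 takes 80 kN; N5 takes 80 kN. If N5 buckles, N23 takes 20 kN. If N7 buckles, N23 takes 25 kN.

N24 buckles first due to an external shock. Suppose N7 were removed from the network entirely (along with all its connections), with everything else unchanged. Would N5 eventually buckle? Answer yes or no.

no

With N7 removed:
Round 1 — N24 buckles (initial).
  N23: +80 → 80 ≥ 80
  N5: +80 → 80 < 100
Round 2 — N23 buckles.
No further bucklings.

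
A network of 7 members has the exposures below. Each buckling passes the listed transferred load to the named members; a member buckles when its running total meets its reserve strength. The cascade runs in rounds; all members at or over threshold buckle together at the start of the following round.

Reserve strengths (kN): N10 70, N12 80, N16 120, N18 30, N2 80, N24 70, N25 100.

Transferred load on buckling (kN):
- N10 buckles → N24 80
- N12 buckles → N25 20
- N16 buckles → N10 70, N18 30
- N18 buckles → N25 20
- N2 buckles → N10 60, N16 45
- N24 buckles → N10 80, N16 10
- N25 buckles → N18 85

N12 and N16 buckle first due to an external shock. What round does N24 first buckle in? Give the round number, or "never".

Round 1 — N12, N16 buckle (initial).
  N10: +70 → 70 ≥ 70
  N18: +30 → 30 ≥ 30
  N25: +20 → 20 < 100
Round 2 — N10, N18 buckle.
  N24: +80 → 80 ≥ 70
  N25: +20 → 40 < 100
Round 3 — N24 buckles.
No further bucklings.

3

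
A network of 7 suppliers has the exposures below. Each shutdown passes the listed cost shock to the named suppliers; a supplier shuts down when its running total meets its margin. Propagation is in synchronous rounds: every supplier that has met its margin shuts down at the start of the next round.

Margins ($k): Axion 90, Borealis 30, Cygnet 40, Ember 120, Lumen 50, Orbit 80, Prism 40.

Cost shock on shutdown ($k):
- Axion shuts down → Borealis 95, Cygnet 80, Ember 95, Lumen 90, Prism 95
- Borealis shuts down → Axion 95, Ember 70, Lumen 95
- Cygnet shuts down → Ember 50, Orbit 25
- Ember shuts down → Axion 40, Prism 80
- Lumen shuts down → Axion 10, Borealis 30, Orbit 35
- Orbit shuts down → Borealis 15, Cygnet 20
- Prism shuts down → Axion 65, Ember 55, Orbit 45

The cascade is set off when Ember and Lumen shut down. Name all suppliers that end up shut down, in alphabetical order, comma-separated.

Round 1 — Ember, Lumen shut down (initial).
  Axion: +40+10 → 50 < 90
  Borealis: +30 → 30 ≥ 30
  Orbit: +35 → 35 < 80
  Prism: +80 → 80 ≥ 40
Round 2 — Borealis, Prism shut down.
  Axion: +95+65 → 210 ≥ 90
  Orbit: +45 → 80 ≥ 80
Round 3 — Axion, Orbit shut down.
  Cygnet: +80+20 → 100 ≥ 40
Round 4 — Cygnet shuts down.
No further shutdowns.

Axion, Borealis, Cygnet, Ember, Lumen, Orbit, Prism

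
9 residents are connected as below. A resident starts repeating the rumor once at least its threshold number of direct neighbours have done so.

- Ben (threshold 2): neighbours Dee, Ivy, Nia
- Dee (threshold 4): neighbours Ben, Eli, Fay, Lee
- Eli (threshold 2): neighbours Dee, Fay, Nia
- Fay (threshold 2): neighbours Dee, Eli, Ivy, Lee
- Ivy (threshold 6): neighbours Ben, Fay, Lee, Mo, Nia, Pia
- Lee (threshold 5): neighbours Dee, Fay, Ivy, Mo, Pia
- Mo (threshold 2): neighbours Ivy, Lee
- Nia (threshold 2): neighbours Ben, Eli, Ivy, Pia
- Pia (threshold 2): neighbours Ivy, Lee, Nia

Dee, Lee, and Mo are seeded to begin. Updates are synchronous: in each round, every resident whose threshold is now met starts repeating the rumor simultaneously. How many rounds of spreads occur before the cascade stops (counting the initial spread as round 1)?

3

Round 1 — Dee, Lee, Mo start repeating the rumor (initial).
Round 2 — checking thresholds:
  Ben: 1 of 3 neighbours < 2, not yet.
  Eli: 1 of 3 neighbours < 2, not yet.
  Fay: 2 of 4 neighbours ≥ 2, starts repeating the rumor.
  Ivy: 2 of 6 neighbours < 6, not yet.
  Pia: 1 of 3 neighbours < 2, not yet.
Round 3 — checking thresholds:
  Ben: 1 of 3 neighbours < 2, not yet.
  Eli: 2 of 3 neighbours ≥ 2, starts repeating the rumor.
  Ivy: 3 of 6 neighbours < 6, not yet.
  Pia: 1 of 3 neighbours < 2, not yet.
Round 4 — no new spreads; cascade stops.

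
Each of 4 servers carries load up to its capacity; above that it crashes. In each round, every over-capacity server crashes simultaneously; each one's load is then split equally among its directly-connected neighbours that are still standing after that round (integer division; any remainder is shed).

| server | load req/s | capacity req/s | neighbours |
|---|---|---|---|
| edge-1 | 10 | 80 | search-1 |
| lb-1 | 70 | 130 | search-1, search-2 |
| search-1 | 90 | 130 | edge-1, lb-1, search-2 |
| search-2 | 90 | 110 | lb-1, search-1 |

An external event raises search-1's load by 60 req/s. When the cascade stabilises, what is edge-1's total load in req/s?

60

Round 1 — search-1 at 150 > 130. search-1 crashes.
  search-1 sheds 150 req/s to edge-1, lb-1, search-2: 50 each.
    edge-1: 10+50 = 60 ≤ 80
    lb-1: 70+50 = 120 ≤ 130
    search-2: 90+50 = 140 > 110
Round 2 — search-2 crashes.
  search-2 sheds 140 req/s to lb-1: 140 each.
    lb-1: 120+140 = 260 > 130
Round 3 — lb-1 crashes.
  lb-1 sheds 260 req/s: no online neighbours, lost.
No further crashes.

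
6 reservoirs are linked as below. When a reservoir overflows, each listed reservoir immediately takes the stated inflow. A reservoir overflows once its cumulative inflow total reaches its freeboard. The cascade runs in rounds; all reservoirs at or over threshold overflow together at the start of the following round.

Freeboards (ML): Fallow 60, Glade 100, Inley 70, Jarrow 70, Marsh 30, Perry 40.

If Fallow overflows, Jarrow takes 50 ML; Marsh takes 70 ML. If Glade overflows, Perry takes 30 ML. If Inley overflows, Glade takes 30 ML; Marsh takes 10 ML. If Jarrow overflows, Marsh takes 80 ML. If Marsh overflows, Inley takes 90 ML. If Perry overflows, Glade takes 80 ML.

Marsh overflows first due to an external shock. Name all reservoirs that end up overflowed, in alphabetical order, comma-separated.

Inley, Marsh

Round 1 — Marsh overflows (initial).
  Inley: +90 → 90 ≥ 70
Round 2 — Inley overflows.
  Glade: +30 → 30 < 100
No further overflows.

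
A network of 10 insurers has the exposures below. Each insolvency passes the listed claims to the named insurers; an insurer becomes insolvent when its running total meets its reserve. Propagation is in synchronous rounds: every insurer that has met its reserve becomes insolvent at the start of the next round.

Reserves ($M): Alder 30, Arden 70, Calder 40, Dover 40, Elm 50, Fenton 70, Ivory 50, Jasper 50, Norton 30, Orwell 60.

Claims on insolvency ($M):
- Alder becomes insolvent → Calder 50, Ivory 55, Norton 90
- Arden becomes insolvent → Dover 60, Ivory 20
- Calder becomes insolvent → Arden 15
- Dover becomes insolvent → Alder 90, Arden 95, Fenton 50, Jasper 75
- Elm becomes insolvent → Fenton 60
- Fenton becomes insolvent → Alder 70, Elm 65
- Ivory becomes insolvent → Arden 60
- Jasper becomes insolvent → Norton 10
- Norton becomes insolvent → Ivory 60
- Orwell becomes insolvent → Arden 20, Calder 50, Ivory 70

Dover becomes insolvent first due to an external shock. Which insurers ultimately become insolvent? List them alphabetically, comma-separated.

Round 1 — Dover becomes insolvent (initial).
  Alder: +90 → 90 ≥ 30
  Arden: +95 → 95 ≥ 70
  Fenton: +50 → 50 < 70
  Jasper: +75 → 75 ≥ 50
Round 2 — Alder, Arden, Jasper become insolvent.
  Calder: +50 → 50 ≥ 40
  Ivory: +55+20 → 75 ≥ 50
  Norton: +90+10 → 100 ≥ 30
Round 3 — Calder, Ivory, Norton become insolvent.
No further insolvencies.

Alder, Arden, Calder, Dover, Ivory, Jasper, Norton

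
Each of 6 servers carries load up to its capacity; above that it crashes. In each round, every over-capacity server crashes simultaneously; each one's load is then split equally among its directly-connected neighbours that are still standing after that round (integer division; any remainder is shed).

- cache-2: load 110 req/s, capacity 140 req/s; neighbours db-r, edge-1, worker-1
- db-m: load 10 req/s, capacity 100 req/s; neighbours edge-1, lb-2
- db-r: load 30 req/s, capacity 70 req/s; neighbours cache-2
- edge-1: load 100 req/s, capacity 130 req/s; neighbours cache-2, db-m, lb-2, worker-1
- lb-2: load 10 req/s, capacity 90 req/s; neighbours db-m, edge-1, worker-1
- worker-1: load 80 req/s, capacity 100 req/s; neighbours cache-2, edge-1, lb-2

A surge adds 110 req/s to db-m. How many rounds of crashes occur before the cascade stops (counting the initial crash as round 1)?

Round 1 — db-m at 120 > 100. db-m crashes.
  db-m sheds 120 req/s to edge-1, lb-2: 60 each.
    edge-1: 100+60 = 160 > 130
    lb-2: 10+60 = 70 ≤ 90
Round 2 — edge-1 crashes.
  edge-1 sheds 160 req/s to cache-2, lb-2, worker-1: 53 each (1 lost).
    cache-2: 110+53 = 163 > 140
    lb-2: 70+53 = 123 > 90
    worker-1: 80+53 = 133 > 100
Round 3 — cache-2, lb-2, worker-1 crash.
  cache-2 sheds 163 req/s to db-r: 163 each.
    db-r: 30+163 = 193 > 70
  lb-2 sheds 123 req/s: no online neighbours, lost.
  worker-1 sheds 133 req/s: no online neighbours, lost.
Round 4 — db-r crashes.
  db-r sheds 193 req/s: no online neighbours, lost.
No further crashes.

4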